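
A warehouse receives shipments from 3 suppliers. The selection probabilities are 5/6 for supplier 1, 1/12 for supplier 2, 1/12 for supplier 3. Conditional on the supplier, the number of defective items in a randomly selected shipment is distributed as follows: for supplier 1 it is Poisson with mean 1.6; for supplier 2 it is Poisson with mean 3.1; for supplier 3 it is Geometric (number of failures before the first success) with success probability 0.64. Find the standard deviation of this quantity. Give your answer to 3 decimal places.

1.393

Per component, 1: μ=1.6, E[X²]=4.16; 2: μ=3.1, E[X²]=12.71; 3: μ=0.5625, E[X²]=1.19531.
E[X] = 0.833333·1.6 + 0.0833333·3.1 + 0.0833333·0.5625 = 1.63854.
E[X²] = 0.833333·4.16 + 0.0833333·12.71 + 0.0833333·1.19531 = 4.62544.
Var(X) = E[X²] − (E[X])² = 4.62544 − 2.68482 = 1.94062.
SD(X) = √1.94062 = 1.39306.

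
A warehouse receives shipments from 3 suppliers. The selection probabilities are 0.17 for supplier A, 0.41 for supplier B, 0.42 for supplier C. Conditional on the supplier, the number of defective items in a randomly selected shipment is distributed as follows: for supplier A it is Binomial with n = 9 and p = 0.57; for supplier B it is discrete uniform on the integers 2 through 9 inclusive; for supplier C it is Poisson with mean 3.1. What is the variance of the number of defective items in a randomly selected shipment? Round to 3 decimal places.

Per component, A: μ=5.13, E[X²]=28.5228; B: μ=5.5, E[X²]=35.5; C: μ=3.1, E[X²]=12.71.
E[X] = 0.17·5.13 + 0.41·5.5 + 0.42·3.1 = 4.4291.
E[X²] = 0.17·28.5228 + 0.41·35.5 + 0.42·12.71 = 24.7421.
Var(X) = E[X²] − (E[X])² = 24.7421 − 19.6169 = 5.12515.

5.125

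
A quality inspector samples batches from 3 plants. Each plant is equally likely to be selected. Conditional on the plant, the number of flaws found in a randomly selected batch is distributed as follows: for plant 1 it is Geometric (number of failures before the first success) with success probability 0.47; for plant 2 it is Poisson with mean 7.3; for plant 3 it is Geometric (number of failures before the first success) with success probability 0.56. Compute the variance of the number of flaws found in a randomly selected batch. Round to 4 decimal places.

Per component, 1: μ=1.12766, E[X²]=3.67089; 2: μ=7.3, E[X²]=60.59; 3: μ=0.785714, E[X²]=2.02041.
E[X] = 0.333333·1.12766 + 0.333333·7.3 + 0.333333·0.785714 = 3.07112.
E[X²] = 0.333333·3.67089 + 0.333333·60.59 + 0.333333·2.02041 = 22.0938.
Var(X) = E[X²] − (E[X])² = 22.0938 − 9.43181 = 12.662.

12.6620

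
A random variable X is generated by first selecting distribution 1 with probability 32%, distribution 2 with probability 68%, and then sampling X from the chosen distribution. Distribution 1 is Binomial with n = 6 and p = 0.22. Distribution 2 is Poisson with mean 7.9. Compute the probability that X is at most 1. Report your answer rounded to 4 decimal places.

0.1963

Conditional on each component, P(X ≤ 1): 1: 0.606307; 2: 0.00329962.
By total probability, P(X ≤ 1) = 0.32·0.606307 + 0.68·0.00329962 = 0.196262.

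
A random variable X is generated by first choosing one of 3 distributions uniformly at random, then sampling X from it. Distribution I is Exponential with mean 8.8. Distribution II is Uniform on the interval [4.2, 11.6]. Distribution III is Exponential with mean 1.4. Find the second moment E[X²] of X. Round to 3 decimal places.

For each component E[X²] = Var + (mean)², giving I: 154.88; II: 66.9733; III: 3.92.
Overall E[X²] = 0.333333·154.88 + 0.333333·66.9733 + 0.333333·3.92 = 75.2578.

75.258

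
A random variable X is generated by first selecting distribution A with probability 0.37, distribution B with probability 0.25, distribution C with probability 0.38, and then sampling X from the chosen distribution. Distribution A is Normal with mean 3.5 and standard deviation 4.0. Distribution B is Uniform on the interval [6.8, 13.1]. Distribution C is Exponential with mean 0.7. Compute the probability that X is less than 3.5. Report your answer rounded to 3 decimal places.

Conditional on each component, P(X < 3.5): A: 0.5; B: 0; C: 0.993262.
By total probability, P(X < 3.5) = 0.37·0.5 + 0.25·0 + 0.38·0.993262 = 0.56244.

0.562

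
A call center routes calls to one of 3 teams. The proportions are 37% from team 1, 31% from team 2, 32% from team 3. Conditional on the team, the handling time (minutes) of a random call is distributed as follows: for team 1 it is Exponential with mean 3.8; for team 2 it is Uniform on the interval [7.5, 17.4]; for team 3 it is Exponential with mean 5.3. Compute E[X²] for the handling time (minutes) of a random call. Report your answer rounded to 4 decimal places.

79.2459

For each component E[X²] = Var + (mean)², giving 1: 28.88; 2: 163.17; 3: 56.18.
Overall E[X²] = 0.37·28.88 + 0.31·163.17 + 0.32·56.18 = 79.2459.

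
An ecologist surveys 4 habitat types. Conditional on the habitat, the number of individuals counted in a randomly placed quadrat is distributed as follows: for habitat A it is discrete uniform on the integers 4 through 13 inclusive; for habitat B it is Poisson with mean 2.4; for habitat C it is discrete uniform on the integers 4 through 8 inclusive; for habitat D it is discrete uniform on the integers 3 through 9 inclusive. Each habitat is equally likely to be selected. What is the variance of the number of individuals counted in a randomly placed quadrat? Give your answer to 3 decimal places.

8.889

Per component, A: μ=8.5, E[X²]=80.5; B: μ=2.4, E[X²]=8.16; C: μ=6, E[X²]=38; D: μ=6, E[X²]=40.
E[X] = 0.25·8.5 + 0.25·2.4 + 0.25·6 + 0.25·6 = 5.725.
E[X²] = 0.25·80.5 + 0.25·8.16 + 0.25·38 + 0.25·40 = 41.665.
Var(X) = E[X²] − (E[X])² = 41.665 − 32.7756 = 8.88938.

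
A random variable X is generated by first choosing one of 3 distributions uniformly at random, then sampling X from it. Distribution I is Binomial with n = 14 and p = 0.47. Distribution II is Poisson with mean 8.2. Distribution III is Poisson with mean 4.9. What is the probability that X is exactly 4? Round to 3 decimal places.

0.105

Conditional on each component, P(X = 4): I: 0.0854248; II: 0.0517404; III: 0.178867.
By total probability, P(X = 4) = 0.333333·0.0854248 + 0.333333·0.0517404 + 0.333333·0.178867 = 0.105344.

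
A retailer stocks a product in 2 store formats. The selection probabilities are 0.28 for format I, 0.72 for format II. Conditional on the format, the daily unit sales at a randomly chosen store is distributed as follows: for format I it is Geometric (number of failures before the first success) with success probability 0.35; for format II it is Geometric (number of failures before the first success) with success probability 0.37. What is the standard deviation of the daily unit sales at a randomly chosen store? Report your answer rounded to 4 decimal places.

Per component, I: μ=1.85714, E[X²]=8.7551; II: μ=1.7027, E[X²]=7.5011.
E[X] = 0.28·1.85714 + 0.72·1.7027 = 1.74595.
E[X²] = 0.28·8.7551 + 0.72·7.5011 = 7.85222.
Var(X) = E[X²] − (E[X])² = 7.85222 − 3.04833 = 4.80389.
SD(X) = √4.80389 = 2.19178.

2.1918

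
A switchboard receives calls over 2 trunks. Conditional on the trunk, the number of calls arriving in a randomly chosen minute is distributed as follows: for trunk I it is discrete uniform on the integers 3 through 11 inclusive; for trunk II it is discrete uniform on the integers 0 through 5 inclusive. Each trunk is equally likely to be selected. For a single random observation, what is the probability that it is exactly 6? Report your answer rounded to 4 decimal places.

0.0556

Conditional on each trunk, P(X = 6): I: 0.111111; II: 0.
By total probability, P(X = 6) = 0.5·0.111111 + 0.5·0 = 0.0555556.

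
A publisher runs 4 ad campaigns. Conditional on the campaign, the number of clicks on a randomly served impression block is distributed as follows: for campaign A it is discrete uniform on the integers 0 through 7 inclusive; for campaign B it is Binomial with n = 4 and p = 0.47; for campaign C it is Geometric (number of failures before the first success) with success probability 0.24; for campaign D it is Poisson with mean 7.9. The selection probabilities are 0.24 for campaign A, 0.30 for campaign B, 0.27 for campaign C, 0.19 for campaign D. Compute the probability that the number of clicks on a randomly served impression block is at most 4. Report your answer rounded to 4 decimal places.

Conditional on each campaign, P(X ≤ 4): A: 0.625; B: 1; C: 0.746447; D: 0.105503.
By total probability, P(X ≤ 4) = 0.24·0.625 + 0.3·1 + 0.27·0.746447 + 0.19·0.105503 = 0.671586.

0.6716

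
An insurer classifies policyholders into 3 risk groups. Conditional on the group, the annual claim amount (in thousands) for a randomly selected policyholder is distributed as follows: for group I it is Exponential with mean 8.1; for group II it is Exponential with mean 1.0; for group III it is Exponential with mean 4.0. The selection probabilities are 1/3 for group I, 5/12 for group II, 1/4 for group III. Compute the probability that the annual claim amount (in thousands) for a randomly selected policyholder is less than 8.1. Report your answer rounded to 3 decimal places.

Conditional on each group, P(X < 8.1): I: 0.632121; II: 0.999696; III: 0.868006.
By total probability, P(X < 8.1) = 0.333333·0.632121 + 0.416667·0.999696 + 0.25·0.868006 = 0.844249.

0.844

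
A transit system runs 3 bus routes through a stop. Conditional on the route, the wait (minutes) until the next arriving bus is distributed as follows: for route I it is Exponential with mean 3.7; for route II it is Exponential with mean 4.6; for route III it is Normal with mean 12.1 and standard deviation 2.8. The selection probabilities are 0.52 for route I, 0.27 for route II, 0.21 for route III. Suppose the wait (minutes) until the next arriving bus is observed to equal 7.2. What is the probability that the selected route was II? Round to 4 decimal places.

Likelihoods f(7.2 | ·): I: 0.0386087; II: 0.045444; III: 0.0308133.
Posterior ∝ prior × likelihood. Numerator for II: 0.27·0.045444 = 0.0122699.
Normalizing constant: 0.52·0.0386087 + 0.27·0.045444 + 0.21·0.0308133 = 0.0388172.
P(II | observation) = 0.0122699 / 0.0388172 = 0.316094.

0.3161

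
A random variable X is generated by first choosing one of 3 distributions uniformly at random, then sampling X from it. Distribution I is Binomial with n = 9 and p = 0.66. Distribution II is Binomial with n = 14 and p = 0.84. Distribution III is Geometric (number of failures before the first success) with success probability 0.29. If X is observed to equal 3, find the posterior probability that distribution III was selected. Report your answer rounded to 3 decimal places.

Likelihoods P(X=3 | ·): I: 0.0373065; II: 3.79541e-07; III: 0.103794.
Posterior ∝ prior × likelihood. Numerator for III: 0.333333·0.103794 = 0.0345981.
Normalizing constant: 0.333333·0.0373065 + 0.333333·3.79541e-07 + 0.333333·0.103794 = 0.0470337.
P(III | observation) = 0.0345981 / 0.0470337 = 0.735602.

0.736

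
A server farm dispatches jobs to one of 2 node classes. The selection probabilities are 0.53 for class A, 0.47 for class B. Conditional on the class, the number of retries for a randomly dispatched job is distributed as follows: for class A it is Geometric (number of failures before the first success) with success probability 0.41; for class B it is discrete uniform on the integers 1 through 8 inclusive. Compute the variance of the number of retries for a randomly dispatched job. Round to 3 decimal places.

Per component, A: μ=1.43902, E[X²]=5.58061; B: μ=4.5, E[X²]=25.5.
E[X] = 0.53·1.43902 + 0.47·4.5 = 2.87768.
E[X²] = 0.53·5.58061 + 0.47·25.5 = 14.9427.
Var(X) = E[X²] − (E[X])² = 14.9427 − 8.28106 = 6.66166.

6.662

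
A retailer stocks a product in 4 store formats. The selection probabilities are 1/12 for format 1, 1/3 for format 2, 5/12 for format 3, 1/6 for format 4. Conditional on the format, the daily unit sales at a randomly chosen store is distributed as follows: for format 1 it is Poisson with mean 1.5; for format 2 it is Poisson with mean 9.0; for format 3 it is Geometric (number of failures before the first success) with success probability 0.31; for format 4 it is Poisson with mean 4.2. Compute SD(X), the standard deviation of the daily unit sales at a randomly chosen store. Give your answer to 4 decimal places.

4.0525

Per component, 1: μ=1.5, E[X²]=3.75; 2: μ=9, E[X²]=90; 3: μ=2.22581, E[X²]=12.1342; 4: μ=4.2, E[X²]=21.84.
E[X] = 0.0833333·1.5 + 0.333333·9 + 0.416667·2.22581 + 0.166667·4.2 = 4.75242.
E[X²] = 0.0833333·3.75 + 0.333333·90 + 0.416667·12.1342 + 0.166667·21.84 = 39.0084.
Var(X) = E[X²] − (E[X])² = 39.0084 − 22.5855 = 16.4229.
SD(X) = √16.4229 = 4.05252.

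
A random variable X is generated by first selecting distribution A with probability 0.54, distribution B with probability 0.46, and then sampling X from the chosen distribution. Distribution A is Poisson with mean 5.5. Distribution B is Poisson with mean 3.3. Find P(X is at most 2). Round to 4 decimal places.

0.2131

Conditional on each component, P(X ≤ 2): A: 0.0883764; B: 0.359426.
By total probability, P(X ≤ 2) = 0.54·0.0883764 + 0.46·0.359426 = 0.213059.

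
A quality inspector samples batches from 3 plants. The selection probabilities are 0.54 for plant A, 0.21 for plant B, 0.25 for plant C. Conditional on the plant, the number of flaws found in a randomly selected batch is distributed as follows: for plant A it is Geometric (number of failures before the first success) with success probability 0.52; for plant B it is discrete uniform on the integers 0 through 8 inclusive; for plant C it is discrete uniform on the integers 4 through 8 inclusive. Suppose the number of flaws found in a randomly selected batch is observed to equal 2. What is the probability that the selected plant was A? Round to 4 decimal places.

0.7349

Likelihoods P(X=2 | ·): A: 0.119808; B: 0.111111; C: 0.
Posterior ∝ prior × likelihood. Numerator for A: 0.54·0.119808 = 0.0646963.
Normalizing constant: 0.54·0.119808 + 0.21·0.111111 + 0.25·0 = 0.0880297.
P(A | observation) = 0.0646963 / 0.0880297 = 0.734938.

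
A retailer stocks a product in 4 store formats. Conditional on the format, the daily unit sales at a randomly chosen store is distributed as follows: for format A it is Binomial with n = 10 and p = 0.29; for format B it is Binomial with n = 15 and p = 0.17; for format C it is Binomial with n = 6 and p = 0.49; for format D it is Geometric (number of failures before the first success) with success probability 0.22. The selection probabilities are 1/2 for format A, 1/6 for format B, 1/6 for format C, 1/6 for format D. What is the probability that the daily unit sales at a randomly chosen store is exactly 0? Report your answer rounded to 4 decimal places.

Conditional on each format, P(X = 0): A: 0.0325524; B: 0.0611183; C: 0.0175963; D: 0.22.
By total probability, P(X = 0) = 0.5·0.0325524 + 0.166667·0.0611183 + 0.166667·0.0175963 + 0.166667·0.22 = 0.066062.

0.0661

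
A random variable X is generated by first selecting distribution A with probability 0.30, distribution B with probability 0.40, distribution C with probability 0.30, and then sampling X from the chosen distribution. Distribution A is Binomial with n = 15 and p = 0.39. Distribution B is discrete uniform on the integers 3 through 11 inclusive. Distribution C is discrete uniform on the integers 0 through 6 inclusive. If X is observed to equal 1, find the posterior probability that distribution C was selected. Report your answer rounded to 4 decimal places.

Likelihoods P(X=1 | ·): A: 0.00577795; B: 0; C: 0.142857.
Posterior ∝ prior × likelihood. Numerator for C: 0.3·0.142857 = 0.0428571.
Normalizing constant: 0.3·0.00577795 + 0.4·0 + 0.3·0.142857 = 0.0445905.
P(C | observation) = 0.0428571 / 0.0445905 = 0.961127.

0.9611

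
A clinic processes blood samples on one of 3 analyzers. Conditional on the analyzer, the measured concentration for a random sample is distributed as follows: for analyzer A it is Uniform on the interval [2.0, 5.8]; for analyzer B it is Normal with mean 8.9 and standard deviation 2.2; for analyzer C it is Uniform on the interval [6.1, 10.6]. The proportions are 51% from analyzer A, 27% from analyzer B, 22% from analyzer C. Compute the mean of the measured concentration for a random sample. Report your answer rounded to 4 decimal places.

Component means — A: 3.9; B: 8.9; C: 8.35.
E[X] = 0.51·3.9 + 0.27·8.9 + 0.22·8.35 = 6.229.

6.2290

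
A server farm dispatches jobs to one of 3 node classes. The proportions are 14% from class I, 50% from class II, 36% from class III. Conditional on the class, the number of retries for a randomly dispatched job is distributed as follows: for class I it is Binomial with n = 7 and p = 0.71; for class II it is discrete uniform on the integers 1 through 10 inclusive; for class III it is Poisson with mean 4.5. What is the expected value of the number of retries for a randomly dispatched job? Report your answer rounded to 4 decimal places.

5.0658

Component means — I: 4.97; II: 5.5; III: 4.5.
E[X] = 0.14·4.97 + 0.5·5.5 + 0.36·4.5 = 5.0658.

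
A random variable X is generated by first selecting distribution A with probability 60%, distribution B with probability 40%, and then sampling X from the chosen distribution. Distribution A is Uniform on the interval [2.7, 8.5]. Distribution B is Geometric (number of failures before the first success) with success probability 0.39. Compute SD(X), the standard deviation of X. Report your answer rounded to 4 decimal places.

2.6824

Per component, A: μ=5.6, E[X²]=34.1633; B: μ=1.5641, E[X²]=6.45694.
E[X] = 0.6·5.6 + 0.4·1.5641 = 3.98564.
E[X²] = 0.6·34.1633 + 0.4·6.45694 = 23.0808.
Var(X) = E[X²] − (E[X])² = 23.0808 − 15.8853 = 7.19544.
SD(X) = √7.19544 = 2.68243.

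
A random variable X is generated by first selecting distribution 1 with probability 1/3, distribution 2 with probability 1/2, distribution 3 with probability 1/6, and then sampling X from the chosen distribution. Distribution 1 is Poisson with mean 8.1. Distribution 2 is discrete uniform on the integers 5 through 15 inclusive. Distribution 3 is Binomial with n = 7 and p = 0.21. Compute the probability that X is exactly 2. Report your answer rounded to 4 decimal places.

Conditional on each component, P(X = 2): 1: 0.0099576; 2: 0; 3: 0.284966.
By total probability, P(X = 2) = 0.333333·0.0099576 + 0.5·0 + 0.166667·0.284966 = 0.0508136.

0.0508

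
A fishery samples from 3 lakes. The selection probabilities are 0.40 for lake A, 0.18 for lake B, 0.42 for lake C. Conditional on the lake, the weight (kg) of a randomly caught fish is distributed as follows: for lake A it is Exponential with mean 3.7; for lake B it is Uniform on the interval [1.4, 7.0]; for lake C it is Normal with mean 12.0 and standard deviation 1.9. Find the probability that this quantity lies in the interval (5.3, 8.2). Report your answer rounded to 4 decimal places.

0.1160

Conditional on each lake, P(5.3 < X < 8.2): A: 0.129707; B: 0.303571; C: 0.0225394.
By total probability, P(5.3 < X < 8.2) = 0.4·0.129707 + 0.18·0.303571 + 0.42·0.0225394 = 0.115992.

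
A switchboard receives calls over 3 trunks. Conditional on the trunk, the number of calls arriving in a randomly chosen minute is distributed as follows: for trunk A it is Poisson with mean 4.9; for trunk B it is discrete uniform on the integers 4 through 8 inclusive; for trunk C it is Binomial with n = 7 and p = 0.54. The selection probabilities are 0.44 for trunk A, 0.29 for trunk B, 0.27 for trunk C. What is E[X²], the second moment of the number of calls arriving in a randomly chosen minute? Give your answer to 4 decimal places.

For each component E[X²] = Var + (mean)², giving A: 28.91; B: 38; C: 16.0272.
Overall E[X²] = 0.44·28.91 + 0.29·38 + 0.27·16.0272 = 28.0677.

28.0677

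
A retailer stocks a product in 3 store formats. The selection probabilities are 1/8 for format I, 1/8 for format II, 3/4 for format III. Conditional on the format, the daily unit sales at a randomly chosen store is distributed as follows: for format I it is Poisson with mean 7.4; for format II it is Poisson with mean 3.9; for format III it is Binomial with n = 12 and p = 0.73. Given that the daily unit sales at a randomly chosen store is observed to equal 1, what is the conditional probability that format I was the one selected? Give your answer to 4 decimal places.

Likelihoods P(X=1 | ·): I: 0.00452327; II: 0.0789435; III: 4.86974e-06.
Posterior ∝ prior × likelihood. Numerator for I: 0.125·0.00452327 = 0.000565409.
Normalizing constant: 0.125·0.00452327 + 0.125·0.0789435 + 0.75·4.86974e-06 = 0.010437.
P(I | observation) = 0.000565409 / 0.010437 = 0.0541735.

0.0542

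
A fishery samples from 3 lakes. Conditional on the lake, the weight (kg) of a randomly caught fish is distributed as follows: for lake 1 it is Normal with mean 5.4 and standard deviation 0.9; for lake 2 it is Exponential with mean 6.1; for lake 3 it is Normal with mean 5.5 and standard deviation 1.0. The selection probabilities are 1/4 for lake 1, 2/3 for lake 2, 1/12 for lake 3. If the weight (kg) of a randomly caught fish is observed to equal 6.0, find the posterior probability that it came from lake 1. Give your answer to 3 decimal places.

0.558

Likelihoods f(6.0 | ·): 1: 0.354942; 2: 0.0613049; 3: 0.352065.
Posterior ∝ prior × likelihood. Numerator for 1: 0.25·0.354942 = 0.0887356.
Normalizing constant: 0.25·0.354942 + 0.666667·0.0613049 + 0.0833333·0.352065 = 0.158944.
P(1 | observation) = 0.0887356 / 0.158944 = 0.558281.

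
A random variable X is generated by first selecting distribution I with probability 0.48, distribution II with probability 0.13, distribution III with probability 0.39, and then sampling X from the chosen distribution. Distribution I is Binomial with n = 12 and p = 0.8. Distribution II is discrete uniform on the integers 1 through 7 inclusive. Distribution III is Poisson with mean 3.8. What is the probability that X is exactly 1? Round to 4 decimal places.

0.0517

Conditional on each component, P(X = 1): I: 1.96608e-07; II: 0.142857; III: 0.0850089.
By total probability, P(X = 1) = 0.48·1.96608e-07 + 0.13·0.142857 + 0.39·0.0850089 = 0.051725.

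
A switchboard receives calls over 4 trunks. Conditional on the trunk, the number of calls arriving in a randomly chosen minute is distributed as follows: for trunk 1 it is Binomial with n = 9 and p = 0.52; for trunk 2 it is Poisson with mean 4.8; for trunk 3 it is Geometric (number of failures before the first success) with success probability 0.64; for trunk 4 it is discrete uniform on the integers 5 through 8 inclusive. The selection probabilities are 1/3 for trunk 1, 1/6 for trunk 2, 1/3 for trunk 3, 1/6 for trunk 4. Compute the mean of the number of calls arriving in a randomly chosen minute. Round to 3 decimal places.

Component means — 1: 4.68; 2: 4.8; 3: 0.5625; 4: 6.5.
E[X] = 0.333333·4.68 + 0.166667·4.8 + 0.333333·0.5625 + 0.166667·6.5 = 3.63083.

3.631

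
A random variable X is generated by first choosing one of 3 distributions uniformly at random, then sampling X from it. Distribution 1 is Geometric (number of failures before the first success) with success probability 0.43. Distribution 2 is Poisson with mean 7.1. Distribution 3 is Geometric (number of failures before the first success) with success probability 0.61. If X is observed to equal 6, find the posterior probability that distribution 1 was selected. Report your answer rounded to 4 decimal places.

Likelihoods P(X=6 | ·): 1: 0.0147475; 2: 0.1468; 3: 0.00214643.
Posterior ∝ prior × likelihood. Numerator for 1: 0.333333·0.0147475 = 0.00491582.
Normalizing constant: 0.333333·0.0147475 + 0.333333·0.1468 + 0.333333·0.00214643 = 0.0545647.
P(1 | observation) = 0.00491582 / 0.0545647 = 0.0900916.

0.0901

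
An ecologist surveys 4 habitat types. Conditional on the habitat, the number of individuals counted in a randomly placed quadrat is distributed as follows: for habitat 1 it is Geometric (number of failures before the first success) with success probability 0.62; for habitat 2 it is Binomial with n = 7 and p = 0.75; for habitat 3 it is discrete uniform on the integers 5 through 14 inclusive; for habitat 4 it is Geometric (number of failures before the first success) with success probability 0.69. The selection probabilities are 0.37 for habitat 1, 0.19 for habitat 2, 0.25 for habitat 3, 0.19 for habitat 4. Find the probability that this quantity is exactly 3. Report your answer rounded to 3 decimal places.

0.027

Conditional on each habitat, P(X = 3): 1: 0.0340206; 2: 0.0576782; 3: 0; 4: 0.0205558.
By total probability, P(X = 3) = 0.37·0.0340206 + 0.19·0.0576782 + 0.25·0 + 0.19·0.0205558 = 0.0274521.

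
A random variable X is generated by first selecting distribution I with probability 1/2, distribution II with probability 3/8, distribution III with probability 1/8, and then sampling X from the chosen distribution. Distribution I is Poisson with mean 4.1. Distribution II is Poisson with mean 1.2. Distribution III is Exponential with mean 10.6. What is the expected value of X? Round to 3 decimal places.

Component means — I: 4.1; II: 1.2; III: 10.6.
E[X] = 0.5·4.1 + 0.375·1.2 + 0.125·10.6 = 3.825.

3.825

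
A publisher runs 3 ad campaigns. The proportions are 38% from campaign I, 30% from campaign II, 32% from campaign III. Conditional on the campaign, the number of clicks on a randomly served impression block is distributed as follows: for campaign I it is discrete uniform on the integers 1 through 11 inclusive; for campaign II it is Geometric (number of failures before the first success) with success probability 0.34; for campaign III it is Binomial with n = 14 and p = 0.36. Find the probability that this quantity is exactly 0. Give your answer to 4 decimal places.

Conditional on each campaign, P(X = 0): I: 0; II: 0.34; III: 0.00193428.
By total probability, P(X = 0) = 0.38·0 + 0.3·0.34 + 0.32·0.00193428 = 0.102619.

0.1026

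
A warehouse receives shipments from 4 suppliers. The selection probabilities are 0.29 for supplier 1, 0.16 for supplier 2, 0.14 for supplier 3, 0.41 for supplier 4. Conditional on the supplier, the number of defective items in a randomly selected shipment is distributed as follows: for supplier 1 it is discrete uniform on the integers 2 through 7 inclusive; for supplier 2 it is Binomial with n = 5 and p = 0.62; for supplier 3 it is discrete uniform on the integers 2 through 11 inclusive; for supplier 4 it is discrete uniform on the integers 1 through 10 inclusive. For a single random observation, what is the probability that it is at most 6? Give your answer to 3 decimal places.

0.718

Conditional on each supplier, P(X ≤ 6): 1: 0.833333; 2: 1; 3: 0.5; 4: 0.6.
By total probability, P(X ≤ 6) = 0.29·0.833333 + 0.16·1 + 0.14·0.5 + 0.41·0.6 = 0.717667.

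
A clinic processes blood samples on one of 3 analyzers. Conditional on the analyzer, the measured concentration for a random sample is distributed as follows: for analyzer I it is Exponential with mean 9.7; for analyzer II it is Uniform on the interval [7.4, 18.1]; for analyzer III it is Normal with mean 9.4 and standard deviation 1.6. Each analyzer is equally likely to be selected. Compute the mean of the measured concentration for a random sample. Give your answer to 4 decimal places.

10.6167

Component means — I: 9.7; II: 12.75; III: 9.4.
E[X] = 0.333333·9.7 + 0.333333·12.75 + 0.333333·9.4 = 10.6167.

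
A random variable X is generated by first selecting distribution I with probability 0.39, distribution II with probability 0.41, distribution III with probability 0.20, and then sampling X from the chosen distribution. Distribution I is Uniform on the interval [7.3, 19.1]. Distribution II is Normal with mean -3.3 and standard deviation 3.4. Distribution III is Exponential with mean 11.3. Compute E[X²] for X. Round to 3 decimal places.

132.759

For each component E[X²] = Var + (mean)², giving I: 185.843; II: 22.45; III: 255.38.
Overall E[X²] = 0.39·185.843 + 0.41·22.45 + 0.2·255.38 = 132.759.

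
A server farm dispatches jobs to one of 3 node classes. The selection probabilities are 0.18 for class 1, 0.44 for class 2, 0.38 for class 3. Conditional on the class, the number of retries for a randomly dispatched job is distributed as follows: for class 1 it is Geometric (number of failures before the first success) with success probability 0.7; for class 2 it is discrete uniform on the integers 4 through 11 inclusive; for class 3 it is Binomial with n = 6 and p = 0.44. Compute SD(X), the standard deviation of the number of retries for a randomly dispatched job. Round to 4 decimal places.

Per component, 1: μ=0.428571, E[X²]=0.795918; 2: μ=7.5, E[X²]=61.5; 3: μ=2.64, E[X²]=8.448.
E[X] = 0.18·0.428571 + 0.44·7.5 + 0.38·2.64 = 4.38034.
E[X²] = 0.18·0.795918 + 0.44·61.5 + 0.38·8.448 = 30.4135.
Var(X) = E[X²] − (E[X])² = 30.4135 − 19.1874 = 11.2261.
SD(X) = √11.2261 = 3.35054.

3.3505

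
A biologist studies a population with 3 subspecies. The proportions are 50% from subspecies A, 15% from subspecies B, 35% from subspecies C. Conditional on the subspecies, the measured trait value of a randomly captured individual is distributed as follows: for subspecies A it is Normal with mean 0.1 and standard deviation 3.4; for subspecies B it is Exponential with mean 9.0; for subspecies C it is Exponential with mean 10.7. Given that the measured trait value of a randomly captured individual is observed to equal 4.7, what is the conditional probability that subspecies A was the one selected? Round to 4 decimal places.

0.4314

Likelihoods f(4.7 | ·): A: 0.0469844; B: 0.0659112; C: 0.0602353.
Posterior ∝ prior × likelihood. Numerator for A: 0.5·0.0469844 = 0.0234922.
Normalizing constant: 0.5·0.0469844 + 0.15·0.0659112 + 0.35·0.0602353 = 0.0544613.
P(A | observation) = 0.0234922 / 0.0544613 = 0.431356.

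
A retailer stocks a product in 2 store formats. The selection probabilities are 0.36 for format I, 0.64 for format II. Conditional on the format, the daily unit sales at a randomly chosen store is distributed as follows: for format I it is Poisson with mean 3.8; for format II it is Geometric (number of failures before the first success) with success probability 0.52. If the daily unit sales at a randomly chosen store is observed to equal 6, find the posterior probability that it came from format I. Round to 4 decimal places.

Likelihoods P(X=6 | ·): I: 0.0935513; II: 0.00635991.
Posterior ∝ prior × likelihood. Numerator for I: 0.36·0.0935513 = 0.0336785.
Normalizing constant: 0.36·0.0935513 + 0.64·0.00635991 = 0.0377488.
P(I | observation) = 0.0336785 / 0.0377488 = 0.892173.

0.8922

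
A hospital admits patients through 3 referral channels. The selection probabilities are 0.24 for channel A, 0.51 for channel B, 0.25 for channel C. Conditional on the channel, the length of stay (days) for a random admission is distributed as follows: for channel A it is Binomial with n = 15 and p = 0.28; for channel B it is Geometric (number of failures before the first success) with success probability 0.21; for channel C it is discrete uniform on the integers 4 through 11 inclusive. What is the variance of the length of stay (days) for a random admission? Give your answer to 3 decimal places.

13.633

Per component, A: μ=4.2, E[X²]=20.664; B: μ=3.7619, E[X²]=32.0658; C: μ=7.5, E[X²]=61.5.
E[X] = 0.24·4.2 + 0.51·3.7619 + 0.25·7.5 = 4.80157.
E[X²] = 0.24·20.664 + 0.51·32.0658 + 0.25·61.5 = 36.6879.
Var(X) = E[X²] − (E[X])² = 36.6879 − 23.0551 = 13.6328.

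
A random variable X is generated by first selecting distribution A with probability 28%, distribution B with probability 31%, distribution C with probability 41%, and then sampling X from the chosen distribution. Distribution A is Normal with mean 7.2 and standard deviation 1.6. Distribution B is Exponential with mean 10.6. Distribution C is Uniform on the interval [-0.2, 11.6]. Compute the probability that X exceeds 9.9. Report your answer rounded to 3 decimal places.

Conditional on each component, P(X > 9.9): A: 0.0457536; B: 0.392993; C: 0.144068.
By total probability, P(X > 9.9) = 0.28·0.0457536 + 0.31·0.392993 + 0.41·0.144068 = 0.193707.

0.194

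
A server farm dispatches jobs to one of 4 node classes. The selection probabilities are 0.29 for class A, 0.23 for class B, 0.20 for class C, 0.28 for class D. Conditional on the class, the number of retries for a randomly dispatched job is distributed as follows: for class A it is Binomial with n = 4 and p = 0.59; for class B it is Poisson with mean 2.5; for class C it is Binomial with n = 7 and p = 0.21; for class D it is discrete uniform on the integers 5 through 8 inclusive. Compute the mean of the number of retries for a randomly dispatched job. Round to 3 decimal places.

3.373

Component means — A: 2.36; B: 2.5; C: 1.47; D: 6.5.
E[X] = 0.29·2.36 + 0.23·2.5 + 0.2·1.47 + 0.28·6.5 = 3.3734.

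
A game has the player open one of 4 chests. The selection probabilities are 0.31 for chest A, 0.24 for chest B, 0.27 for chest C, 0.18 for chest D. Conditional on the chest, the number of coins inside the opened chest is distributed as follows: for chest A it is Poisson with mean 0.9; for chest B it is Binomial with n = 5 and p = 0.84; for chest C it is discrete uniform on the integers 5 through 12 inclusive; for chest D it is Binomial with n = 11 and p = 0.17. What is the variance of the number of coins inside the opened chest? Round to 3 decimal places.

Per component, A: μ=0.9, E[X²]=1.71; B: μ=4.2, E[X²]=18.312; C: μ=8.5, E[X²]=77.5; D: μ=1.87, E[X²]=5.049.
E[X] = 0.31·0.9 + 0.24·4.2 + 0.27·8.5 + 0.18·1.87 = 3.9186.
E[X²] = 0.31·1.71 + 0.24·18.312 + 0.27·77.5 + 0.18·5.049 = 26.7588.
Var(X) = E[X²] − (E[X])² = 26.7588 − 15.3554 = 11.4034.

11.403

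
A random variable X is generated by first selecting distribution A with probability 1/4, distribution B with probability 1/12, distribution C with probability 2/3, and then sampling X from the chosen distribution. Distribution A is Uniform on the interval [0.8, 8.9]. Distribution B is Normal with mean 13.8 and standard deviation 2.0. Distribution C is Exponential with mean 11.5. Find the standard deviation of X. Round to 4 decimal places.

9.9599

Per component, A: μ=4.85, E[X²]=28.99; B: μ=13.8, E[X²]=194.44; C: μ=11.5, E[X²]=264.5.
E[X] = 0.25·4.85 + 0.0833333·13.8 + 0.666667·11.5 = 10.0292.
E[X²] = 0.25·28.99 + 0.0833333·194.44 + 0.666667·264.5 = 199.784.
Var(X) = E[X²] − (E[X])² = 199.784 − 100.584 = 99.2.
SD(X) = √99.2 = 9.95992.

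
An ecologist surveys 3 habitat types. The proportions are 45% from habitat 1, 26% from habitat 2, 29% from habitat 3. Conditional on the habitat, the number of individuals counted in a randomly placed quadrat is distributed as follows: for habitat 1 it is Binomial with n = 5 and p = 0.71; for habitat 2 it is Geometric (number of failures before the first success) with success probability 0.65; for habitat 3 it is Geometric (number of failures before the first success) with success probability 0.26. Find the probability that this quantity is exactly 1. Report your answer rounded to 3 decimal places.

Conditional on each habitat, P(X = 1): 1: 0.0251085; 2: 0.2275; 3: 0.1924.
By total probability, P(X = 1) = 0.45·0.0251085 + 0.26·0.2275 + 0.29·0.1924 = 0.126245.

0.126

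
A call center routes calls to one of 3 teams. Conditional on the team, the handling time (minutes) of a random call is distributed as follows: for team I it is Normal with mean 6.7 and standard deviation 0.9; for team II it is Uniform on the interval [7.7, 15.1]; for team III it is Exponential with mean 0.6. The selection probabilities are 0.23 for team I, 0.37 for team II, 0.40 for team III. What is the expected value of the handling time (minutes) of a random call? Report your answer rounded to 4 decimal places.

Component means — I: 6.7; II: 11.4; III: 0.6.
E[X] = 0.23·6.7 + 0.37·11.4 + 0.4·0.6 = 5.999.

5.9990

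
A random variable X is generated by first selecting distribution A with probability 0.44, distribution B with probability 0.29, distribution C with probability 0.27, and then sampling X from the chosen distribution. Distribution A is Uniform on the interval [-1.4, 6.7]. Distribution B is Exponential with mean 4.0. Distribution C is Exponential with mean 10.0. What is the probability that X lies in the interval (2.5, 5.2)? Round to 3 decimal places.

0.273

Conditional on each component, P(2.5 < X < 5.2): A: 0.333333; B: 0.26273; C: 0.18428.
By total probability, P(2.5 < X < 5.2) = 0.44·0.333333 + 0.29·0.26273 + 0.27·0.18428 = 0.272614.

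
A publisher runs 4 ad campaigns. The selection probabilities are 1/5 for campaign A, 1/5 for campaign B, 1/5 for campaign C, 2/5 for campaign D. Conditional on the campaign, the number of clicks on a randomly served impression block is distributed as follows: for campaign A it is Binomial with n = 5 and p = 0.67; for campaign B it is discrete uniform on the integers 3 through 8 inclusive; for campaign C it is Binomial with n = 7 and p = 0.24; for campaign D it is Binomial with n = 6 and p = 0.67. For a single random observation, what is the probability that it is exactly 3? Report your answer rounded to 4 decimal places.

0.2176

Conditional on each campaign, P(X = 3): A: 0.327531; B: 0.166667; C: 0.16142; D: 0.21617.
By total probability, P(X = 3) = 0.2·0.327531 + 0.2·0.166667 + 0.2·0.16142 + 0.4·0.21617 = 0.217592.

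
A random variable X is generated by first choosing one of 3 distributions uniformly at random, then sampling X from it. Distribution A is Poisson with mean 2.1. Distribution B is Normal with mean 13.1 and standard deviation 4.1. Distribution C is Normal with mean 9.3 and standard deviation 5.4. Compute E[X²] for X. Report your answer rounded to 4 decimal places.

103.5267

For each component E[X²] = Var + (mean)², giving A: 6.51; B: 188.42; C: 115.65.
Overall E[X²] = 0.333333·6.51 + 0.333333·188.42 + 0.333333·115.65 = 103.527.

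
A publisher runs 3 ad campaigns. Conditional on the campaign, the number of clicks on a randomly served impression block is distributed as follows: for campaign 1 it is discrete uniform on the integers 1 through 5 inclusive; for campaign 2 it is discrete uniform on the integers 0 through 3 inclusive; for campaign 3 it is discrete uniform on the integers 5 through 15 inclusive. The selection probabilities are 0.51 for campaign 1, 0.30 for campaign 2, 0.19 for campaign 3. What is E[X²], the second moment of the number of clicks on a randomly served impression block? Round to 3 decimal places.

For each component E[X²] = Var + (mean)², giving 1: 11; 2: 3.5; 3: 110.
Overall E[X²] = 0.51·11 + 0.3·3.5 + 0.19·110 = 27.56.

27.560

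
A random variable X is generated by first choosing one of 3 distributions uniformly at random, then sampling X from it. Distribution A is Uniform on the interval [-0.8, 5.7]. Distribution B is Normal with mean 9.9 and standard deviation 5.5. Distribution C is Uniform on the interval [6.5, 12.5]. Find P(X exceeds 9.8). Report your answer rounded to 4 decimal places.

Conditional on each component, P(X > 9.8): A: 0; B: 0.507253; C: 0.45.
By total probability, P(X > 9.8) = 0.333333·0 + 0.333333·0.507253 + 0.333333·0.45 = 0.319084.

0.3191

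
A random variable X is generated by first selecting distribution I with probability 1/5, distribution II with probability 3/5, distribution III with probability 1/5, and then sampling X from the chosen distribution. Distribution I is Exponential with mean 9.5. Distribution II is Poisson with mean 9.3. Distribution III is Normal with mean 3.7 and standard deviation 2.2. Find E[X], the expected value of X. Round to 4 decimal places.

8.2200

Component means — I: 9.5; II: 9.3; III: 3.7.
E[X] = 0.2·9.5 + 0.6·9.3 + 0.2·3.7 = 8.22.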